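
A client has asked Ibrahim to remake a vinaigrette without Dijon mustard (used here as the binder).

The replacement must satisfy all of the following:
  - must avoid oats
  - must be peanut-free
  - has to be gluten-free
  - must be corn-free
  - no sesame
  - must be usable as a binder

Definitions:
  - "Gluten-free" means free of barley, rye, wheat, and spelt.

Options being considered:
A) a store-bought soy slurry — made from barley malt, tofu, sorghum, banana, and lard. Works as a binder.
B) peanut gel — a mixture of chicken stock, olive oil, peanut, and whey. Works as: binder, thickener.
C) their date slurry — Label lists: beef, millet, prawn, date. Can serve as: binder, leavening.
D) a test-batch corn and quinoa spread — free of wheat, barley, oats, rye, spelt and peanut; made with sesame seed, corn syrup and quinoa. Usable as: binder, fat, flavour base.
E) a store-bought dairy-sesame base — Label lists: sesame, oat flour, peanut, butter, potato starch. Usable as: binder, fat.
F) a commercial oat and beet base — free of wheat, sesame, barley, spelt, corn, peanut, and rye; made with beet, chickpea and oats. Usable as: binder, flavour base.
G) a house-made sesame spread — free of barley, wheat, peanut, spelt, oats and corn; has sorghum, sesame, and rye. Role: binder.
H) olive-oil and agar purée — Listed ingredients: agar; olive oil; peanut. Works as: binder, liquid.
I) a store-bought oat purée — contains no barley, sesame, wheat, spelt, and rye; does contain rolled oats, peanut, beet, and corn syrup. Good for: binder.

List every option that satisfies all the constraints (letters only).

C

A: has barley malt, so not gluten-free — reject
B: has peanut, so not peanut-free — reject
C: nothing on the exclusion list — valid
D: has corn syrup, so not corn-free; has sesame seed, so not sesame-free — out
E: has peanut, so not peanut-free; has sesame, so not sesame-free (and 1 more) — reject
F: has oats, so not oat-free — no
G: has rye, so not gluten-free; has sesame, so not sesame-free — no
H: has peanut, so not peanut-free — out
I: has peanut, so not peanut-free; has corn syrup, so not corn-free (and 1 more) — out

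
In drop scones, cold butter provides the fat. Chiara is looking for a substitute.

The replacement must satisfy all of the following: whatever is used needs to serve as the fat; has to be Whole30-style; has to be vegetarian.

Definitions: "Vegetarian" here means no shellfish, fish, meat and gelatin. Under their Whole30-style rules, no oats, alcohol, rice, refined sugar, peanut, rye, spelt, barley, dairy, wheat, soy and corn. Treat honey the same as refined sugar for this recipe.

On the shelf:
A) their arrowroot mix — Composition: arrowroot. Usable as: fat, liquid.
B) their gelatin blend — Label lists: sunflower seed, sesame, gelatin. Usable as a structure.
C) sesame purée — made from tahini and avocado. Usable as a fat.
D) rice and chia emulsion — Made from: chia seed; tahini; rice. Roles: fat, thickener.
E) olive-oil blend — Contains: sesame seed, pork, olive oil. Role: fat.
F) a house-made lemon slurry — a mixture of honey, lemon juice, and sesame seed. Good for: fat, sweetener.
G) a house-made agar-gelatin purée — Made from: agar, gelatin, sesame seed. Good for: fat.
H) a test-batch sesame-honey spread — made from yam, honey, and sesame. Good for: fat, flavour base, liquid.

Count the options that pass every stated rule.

2

A: only arrowroot; none excluded — valid
B: not usable as a fat; has gelatin, so not vegetarian — out
C: works as a fat, vegetarian, Whole30-style — OK
D: has rice, so not Whole30-style — reject
E: has pork, so not vegetarian — no
F: has honey, so not Whole30-style — reject
G: has gelatin, so not vegetarian — no
H: has honey, so not Whole30-style — reject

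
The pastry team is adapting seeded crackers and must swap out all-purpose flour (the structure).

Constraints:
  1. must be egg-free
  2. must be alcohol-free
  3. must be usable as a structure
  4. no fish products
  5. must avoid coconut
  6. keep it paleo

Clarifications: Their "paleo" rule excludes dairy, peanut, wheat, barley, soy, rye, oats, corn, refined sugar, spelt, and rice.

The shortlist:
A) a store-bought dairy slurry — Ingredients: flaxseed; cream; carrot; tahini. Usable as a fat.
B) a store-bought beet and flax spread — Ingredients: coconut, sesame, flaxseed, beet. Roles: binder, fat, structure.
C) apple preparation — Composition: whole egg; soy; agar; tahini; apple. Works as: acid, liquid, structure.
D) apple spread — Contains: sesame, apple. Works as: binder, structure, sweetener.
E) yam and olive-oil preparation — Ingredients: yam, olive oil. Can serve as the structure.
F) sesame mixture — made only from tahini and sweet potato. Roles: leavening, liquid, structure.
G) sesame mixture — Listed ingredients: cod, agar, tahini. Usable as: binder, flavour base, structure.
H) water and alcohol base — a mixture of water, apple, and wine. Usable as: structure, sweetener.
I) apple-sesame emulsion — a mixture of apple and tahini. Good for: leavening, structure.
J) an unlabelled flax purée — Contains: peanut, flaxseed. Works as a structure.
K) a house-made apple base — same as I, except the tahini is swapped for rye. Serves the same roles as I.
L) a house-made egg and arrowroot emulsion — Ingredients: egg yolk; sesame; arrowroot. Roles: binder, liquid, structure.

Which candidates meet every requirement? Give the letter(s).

A: not usable as a structure; has cream, so not paleo — reject
B: has coconut, so not coconut-free — out
C: has soy, so not paleo; has whole egg, so not egg-free — out
D: no alcohol, no coconut — OK
E: no alcohol, no egg — valid
F: only tahini and sweet potato; none excluded — valid
G: has cod, so not fish-free — reject
H: has wine, so not alcohol-free — no
I: only tahini and apple; none excluded — OK
J: has peanut, so not paleo — out
K: has rye, so not paleo — reject
L: has egg yolk, so not egg-free — no

D, E, F, I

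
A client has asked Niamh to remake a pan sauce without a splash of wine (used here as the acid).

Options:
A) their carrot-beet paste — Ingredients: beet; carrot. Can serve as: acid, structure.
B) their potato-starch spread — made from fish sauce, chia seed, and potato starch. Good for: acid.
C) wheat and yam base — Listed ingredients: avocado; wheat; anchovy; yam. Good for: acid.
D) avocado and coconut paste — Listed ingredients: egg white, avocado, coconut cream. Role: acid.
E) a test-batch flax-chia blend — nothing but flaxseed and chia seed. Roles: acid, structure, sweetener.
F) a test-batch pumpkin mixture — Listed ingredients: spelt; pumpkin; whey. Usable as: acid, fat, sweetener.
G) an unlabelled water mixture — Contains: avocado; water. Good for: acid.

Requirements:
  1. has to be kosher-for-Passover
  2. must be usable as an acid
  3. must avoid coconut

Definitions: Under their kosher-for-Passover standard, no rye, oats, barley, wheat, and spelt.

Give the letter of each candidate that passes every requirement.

A: all constraints satisfied — keep
B: only fish sauce, chia seed, and potato starch; none excluded — valid
C: has wheat, so not kosher-for-Passover — no
D: has coconut cream, so not coconut-free — out
E: works as an acid, no coconut, kosher-for-Passover — OK
F: has spelt, so not kosher-for-Passover — reject
G: only water and avocado; none excluded — keep

A, B, E, G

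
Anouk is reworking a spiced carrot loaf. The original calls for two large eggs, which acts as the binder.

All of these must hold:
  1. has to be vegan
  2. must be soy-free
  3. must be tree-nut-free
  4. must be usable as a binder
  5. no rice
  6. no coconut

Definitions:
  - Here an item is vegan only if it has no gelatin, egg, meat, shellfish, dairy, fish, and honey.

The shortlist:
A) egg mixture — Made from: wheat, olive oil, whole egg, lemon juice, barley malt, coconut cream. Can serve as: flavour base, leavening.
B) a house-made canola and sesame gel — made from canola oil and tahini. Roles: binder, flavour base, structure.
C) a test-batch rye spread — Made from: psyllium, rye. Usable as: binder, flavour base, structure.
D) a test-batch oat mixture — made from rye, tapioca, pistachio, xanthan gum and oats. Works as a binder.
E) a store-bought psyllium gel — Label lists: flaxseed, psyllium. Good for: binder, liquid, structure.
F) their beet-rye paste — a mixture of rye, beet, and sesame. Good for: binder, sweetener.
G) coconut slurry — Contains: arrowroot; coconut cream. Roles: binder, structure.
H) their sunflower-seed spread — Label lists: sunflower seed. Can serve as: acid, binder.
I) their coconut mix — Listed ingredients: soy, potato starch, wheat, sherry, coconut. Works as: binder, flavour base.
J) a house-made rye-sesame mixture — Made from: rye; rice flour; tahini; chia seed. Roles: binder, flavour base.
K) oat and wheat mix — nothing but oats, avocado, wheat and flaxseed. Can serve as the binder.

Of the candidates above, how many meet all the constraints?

6

A: not usable as a binder; has whole egg, so not vegan (and 1 more) — reject
B: only tahini and canola oil; none excluded — OK
C: only rye and psyllium; none excluded — OK
D: has pistachio, so not tree-nut-free — no
E: works as a binder, no rice, no tree nuts — keep
F: only rye, sesame, and beet; none excluded — keep
G: has coconut cream, so not coconut-free — out
H: no tree nuts, no rice — valid
I: has coconut, so not coconut-free; has soy, so not soy-free — reject
J: has rice flour, so not rice-free — out
K: oats and wheat etc. — none of it excluded — keep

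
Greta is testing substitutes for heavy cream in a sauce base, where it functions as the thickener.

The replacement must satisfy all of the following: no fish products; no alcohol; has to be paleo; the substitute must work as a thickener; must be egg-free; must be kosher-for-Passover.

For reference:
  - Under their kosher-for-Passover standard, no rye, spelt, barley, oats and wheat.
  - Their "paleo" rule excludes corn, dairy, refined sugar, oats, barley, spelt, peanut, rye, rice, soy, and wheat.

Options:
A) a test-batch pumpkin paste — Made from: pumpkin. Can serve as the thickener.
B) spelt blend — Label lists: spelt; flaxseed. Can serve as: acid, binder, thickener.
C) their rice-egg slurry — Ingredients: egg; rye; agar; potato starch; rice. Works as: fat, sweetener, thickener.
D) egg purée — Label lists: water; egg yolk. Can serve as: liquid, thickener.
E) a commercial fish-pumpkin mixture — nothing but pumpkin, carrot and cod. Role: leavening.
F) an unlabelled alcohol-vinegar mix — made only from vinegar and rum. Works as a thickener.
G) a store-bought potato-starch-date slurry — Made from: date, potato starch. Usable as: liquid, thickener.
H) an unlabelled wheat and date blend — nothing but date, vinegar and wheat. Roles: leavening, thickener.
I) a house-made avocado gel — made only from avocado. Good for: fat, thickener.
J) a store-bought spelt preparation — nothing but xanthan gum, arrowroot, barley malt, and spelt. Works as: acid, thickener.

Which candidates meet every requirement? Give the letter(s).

A, G, I

A: only pumpkin; none excluded — valid
B: has spelt, so not kosher-for-Passover; has spelt, so not paleo — out
C: has rye, so not kosher-for-Passover; has rice, so not paleo (and 1 more) — no
D: has egg yolk, so not egg-free — reject
E: not usable as a thickener; has cod, so not fish-free — out
F: has rum, so not alcohol-free — reject
G: nothing on the exclusion list — valid
H: has wheat, so not kosher-for-Passover; has wheat, so not paleo — no
I: nothing on the exclusion list — keep
J: has barley malt, so not kosher-for-Passover; has barley malt, so not paleo — out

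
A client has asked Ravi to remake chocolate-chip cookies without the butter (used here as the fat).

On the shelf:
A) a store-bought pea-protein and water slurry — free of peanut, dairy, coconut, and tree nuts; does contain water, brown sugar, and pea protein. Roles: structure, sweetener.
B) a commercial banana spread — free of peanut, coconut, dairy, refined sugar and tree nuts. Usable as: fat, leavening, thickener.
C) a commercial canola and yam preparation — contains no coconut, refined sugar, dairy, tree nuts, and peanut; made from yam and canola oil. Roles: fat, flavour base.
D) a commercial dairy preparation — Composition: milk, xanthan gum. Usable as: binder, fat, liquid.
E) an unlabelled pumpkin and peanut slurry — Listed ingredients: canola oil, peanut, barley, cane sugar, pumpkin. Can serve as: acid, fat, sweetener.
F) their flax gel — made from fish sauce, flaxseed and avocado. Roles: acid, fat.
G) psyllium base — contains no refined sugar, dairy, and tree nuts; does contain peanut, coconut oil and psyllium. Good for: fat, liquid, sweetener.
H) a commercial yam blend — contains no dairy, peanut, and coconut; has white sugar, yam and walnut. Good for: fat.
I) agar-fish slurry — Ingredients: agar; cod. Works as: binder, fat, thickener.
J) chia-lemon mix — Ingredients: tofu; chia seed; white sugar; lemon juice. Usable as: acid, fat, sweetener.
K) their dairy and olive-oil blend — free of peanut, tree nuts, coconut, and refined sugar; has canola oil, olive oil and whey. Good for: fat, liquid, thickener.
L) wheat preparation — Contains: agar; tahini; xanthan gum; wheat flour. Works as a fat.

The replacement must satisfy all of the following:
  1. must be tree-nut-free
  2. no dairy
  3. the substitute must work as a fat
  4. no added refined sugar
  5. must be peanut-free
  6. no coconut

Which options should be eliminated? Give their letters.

A, D, E, G, H, J, K

A: not usable as a fat; has brown sugar, so not no-added-sugar — no
B: all constraints satisfied — OK
C: nothing on the exclusion list — valid
D: has milk, so not dairy-free — reject
E: has cane sugar, so not no-added-sugar; has peanut, so not peanut-free — reject
F: works as a fat, no coconut, no dairy — keep
G: has peanut, so not peanut-free; has coconut oil, so not coconut-free — out
H: has white sugar, so not no-added-sugar; has walnut, so not tree-nut-free — no
I: no coconut, no dairy — OK
J: has white sugar, so not no-added-sugar — out
K: has whey, so not dairy-free — reject
L: tahini and wheat flour etc. — none of it excluded — keep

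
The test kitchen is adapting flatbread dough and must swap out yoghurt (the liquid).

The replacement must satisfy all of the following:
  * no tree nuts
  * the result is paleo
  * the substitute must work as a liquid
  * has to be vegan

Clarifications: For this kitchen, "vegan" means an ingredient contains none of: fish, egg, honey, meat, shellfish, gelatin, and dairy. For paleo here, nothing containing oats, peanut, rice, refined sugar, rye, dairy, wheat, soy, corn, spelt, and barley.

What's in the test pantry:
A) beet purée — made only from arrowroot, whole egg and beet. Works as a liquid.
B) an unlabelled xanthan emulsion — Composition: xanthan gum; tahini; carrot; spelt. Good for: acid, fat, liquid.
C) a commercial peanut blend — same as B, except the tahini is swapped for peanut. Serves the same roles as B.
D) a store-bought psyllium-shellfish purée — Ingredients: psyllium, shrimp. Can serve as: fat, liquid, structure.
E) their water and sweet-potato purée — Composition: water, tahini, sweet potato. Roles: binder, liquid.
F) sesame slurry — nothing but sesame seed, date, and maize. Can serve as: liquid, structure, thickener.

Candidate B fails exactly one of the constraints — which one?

usable as a liquid: satisfied
vegan: satisfied
paleo: has spelt — fails
tree-nut-free: satisfied

paleo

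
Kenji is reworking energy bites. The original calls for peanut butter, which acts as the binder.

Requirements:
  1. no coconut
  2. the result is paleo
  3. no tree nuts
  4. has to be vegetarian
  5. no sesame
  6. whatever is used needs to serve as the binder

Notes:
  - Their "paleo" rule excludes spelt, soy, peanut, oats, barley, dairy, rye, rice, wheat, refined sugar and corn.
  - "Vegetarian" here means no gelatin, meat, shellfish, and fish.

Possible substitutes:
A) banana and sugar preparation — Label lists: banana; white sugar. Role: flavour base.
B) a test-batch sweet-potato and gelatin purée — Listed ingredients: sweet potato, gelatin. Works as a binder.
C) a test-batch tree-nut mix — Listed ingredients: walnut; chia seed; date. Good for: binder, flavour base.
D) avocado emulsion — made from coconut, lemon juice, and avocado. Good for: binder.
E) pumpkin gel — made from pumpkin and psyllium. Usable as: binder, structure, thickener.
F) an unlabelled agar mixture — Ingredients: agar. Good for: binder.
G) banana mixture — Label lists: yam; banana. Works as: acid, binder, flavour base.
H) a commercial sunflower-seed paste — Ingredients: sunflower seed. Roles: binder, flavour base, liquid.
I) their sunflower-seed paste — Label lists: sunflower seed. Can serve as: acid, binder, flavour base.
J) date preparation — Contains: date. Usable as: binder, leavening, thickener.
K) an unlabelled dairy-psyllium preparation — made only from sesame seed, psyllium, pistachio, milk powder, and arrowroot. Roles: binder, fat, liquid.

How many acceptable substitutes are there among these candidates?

A: not usable as a binder; has white sugar, so not paleo — out
B: has gelatin, so not vegetarian — reject
C: has walnut, so not tree-nut-free — reject
D: has coconut, so not coconut-free — out
E: every rule checks out — valid
F: works as a binder, no sesame, paleo — valid
G: only yam and banana; none excluded — keep
H: only sunflower seed; none excluded — valid
I: all constraints satisfied — OK
J: only date; none excluded — OK
K: has milk powder, so not paleo; has pistachio, so not tree-nut-free (and 1 more) — no

6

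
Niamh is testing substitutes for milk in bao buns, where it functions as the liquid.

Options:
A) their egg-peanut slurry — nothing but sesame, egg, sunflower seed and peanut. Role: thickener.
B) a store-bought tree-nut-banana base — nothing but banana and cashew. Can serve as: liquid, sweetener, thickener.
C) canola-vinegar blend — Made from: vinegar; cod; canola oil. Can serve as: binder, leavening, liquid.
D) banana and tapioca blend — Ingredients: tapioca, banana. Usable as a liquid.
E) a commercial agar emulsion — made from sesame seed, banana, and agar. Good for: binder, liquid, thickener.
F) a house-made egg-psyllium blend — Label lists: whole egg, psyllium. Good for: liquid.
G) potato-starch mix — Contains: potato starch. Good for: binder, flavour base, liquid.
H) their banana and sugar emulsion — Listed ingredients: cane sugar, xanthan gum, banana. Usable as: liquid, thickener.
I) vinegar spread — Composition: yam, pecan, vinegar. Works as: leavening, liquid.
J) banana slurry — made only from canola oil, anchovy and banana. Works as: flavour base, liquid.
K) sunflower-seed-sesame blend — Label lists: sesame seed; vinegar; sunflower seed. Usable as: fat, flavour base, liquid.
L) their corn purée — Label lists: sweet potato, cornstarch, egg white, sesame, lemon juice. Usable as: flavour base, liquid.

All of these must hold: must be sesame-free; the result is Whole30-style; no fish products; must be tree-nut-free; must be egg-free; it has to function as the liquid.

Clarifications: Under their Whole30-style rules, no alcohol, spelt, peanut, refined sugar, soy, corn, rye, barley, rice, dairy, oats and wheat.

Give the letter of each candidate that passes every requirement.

A: not usable as a liquid; has peanut, so not Whole30-style (and 2 more) — out
B: has cashew, so not tree-nut-free — no
C: has cod, so not fish-free — reject
D: all constraints satisfied — keep
E: has sesame seed, so not sesame-free — out
F: has whole egg, so not egg-free — out
G: only potato starch; none excluded — keep
H: has cane sugar, so not Whole30-style — no
I: has pecan, so not tree-nut-free — no
J: has anchovy, so not fish-free — reject
K: has sesame seed, so not sesame-free — no
L: has cornstarch, so not Whole30-style; has sesame, so not sesame-free (and 1 more) — reject

D, G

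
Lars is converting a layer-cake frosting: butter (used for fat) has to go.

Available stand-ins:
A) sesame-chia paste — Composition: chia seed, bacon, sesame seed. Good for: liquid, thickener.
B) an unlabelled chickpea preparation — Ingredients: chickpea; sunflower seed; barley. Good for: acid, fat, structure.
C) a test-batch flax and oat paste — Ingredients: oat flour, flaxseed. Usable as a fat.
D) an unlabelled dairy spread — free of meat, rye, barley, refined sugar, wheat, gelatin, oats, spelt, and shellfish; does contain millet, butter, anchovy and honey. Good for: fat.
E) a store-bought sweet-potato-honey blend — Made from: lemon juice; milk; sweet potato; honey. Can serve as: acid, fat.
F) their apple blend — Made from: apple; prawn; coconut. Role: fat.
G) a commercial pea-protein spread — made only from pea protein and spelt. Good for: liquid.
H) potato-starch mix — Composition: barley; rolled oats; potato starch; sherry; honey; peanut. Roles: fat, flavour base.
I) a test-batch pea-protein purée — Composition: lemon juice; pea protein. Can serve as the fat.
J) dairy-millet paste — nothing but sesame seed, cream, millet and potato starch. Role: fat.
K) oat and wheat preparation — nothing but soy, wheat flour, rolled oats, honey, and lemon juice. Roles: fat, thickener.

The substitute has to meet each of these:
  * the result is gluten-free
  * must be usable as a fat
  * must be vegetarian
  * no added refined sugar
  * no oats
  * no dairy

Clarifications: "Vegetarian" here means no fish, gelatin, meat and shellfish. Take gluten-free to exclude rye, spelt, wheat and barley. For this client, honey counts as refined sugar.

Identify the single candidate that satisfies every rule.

I

A: not usable as a fat; has bacon, so not vegetarian — reject
B: has barley, so not gluten-free — no
C: has oat flour, so not oat-free — out
D: has anchovy, so not vegetarian; has butter, so not dairy-free (and 1 more) — out
E: has milk, so not dairy-free; has honey, so not no-added-sugar — out
F: has prawn, so not vegetarian — no
G: not usable as a fat; has spelt, so not gluten-free — reject
H: has barley, so not gluten-free; has rolled oats, so not oat-free (and 1 more) — no
I: only pea protein and lemon juice; none excluded — OK
J: has cream, so not dairy-free — out
K: has wheat flour, so not gluten-free; has rolled oats, so not oat-free (and 1 more) — no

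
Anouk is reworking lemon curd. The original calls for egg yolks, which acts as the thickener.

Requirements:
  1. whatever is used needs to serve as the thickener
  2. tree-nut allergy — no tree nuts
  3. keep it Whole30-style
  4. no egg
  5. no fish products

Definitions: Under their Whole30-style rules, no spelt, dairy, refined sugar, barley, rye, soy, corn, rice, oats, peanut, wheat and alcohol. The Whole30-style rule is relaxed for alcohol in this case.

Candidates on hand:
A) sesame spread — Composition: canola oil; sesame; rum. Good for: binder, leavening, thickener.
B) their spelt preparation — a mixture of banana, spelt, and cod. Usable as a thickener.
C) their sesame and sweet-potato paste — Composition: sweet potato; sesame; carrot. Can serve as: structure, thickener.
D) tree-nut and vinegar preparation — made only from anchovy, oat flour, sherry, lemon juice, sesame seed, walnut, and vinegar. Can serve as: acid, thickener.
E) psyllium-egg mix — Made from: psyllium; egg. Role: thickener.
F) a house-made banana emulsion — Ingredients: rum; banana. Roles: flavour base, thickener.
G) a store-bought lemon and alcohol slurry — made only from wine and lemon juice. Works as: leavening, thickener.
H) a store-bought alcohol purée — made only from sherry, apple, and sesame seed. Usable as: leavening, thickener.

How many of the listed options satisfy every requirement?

5

A: alcohol is permitted under the Whole30-style carve-out; nothing else excluded — keep
B: has spelt, so not Whole30-style; has cod, so not fish-free — no
C: works as a thickener, Whole30-style, no tree nuts — keep
D: has oat flour, so not Whole30-style; has walnut, so not tree-nut-free (and 1 more) — reject
E: has egg, so not egg-free — out
F: alcohol is permitted under the Whole30-style carve-out; nothing else excluded — valid
G: alcohol is permitted under the Whole30-style carve-out; nothing else excluded — OK
H: alcohol is permitted under the Whole30-style carve-out; nothing else excluded — valid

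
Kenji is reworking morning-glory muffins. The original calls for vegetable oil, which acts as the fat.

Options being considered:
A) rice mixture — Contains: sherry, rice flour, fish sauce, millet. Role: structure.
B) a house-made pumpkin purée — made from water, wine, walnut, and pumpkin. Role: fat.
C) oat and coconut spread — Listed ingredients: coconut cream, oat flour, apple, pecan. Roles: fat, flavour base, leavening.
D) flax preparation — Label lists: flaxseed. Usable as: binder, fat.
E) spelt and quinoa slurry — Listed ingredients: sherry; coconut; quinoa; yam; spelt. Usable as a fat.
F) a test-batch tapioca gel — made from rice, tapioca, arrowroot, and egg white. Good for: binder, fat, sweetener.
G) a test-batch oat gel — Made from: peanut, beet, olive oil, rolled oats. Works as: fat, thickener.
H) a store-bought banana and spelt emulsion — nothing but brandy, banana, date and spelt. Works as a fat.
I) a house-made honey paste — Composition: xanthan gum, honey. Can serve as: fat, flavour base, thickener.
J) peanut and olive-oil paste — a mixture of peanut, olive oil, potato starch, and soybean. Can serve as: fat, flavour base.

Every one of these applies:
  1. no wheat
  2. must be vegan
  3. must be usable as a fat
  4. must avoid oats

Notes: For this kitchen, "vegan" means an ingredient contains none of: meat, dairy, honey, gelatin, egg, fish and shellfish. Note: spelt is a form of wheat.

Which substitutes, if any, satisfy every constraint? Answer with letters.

B, D, J

A: not usable as a fat; has fish sauce, so not vegan — out
B: wine and walnut etc. — none of it excluded — valid
C: has oat flour, so not oat-free — no
D: every rule checks out — keep
E: has spelt, so not wheat-free — reject
F: has egg white, so not vegan — out
G: has rolled oats, so not oat-free — no
H: has spelt, so not wheat-free — out
I: has honey, so not vegan — reject
J: no oats, vegan — OK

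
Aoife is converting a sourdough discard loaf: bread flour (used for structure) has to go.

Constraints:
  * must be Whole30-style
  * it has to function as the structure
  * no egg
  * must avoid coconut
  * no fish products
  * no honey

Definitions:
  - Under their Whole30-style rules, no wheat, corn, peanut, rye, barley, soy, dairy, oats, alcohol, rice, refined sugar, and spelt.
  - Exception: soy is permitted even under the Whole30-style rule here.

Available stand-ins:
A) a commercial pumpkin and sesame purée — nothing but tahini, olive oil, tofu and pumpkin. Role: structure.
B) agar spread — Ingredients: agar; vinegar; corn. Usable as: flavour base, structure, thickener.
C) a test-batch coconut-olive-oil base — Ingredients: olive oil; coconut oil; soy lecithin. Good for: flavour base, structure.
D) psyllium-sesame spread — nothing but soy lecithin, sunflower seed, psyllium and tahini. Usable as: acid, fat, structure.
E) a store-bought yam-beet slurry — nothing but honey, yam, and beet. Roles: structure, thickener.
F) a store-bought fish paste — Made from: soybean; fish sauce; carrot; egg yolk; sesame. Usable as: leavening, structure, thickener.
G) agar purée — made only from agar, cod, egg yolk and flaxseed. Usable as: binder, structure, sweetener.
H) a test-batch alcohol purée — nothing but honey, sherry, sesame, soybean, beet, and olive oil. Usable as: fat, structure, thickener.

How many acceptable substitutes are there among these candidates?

2

A: soy is permitted under the Whole30-style carve-out; nothing else excluded — keep
B: has corn, so not Whole30-style — no
C: has coconut oil, so not coconut-free — reject
D: soy is permitted under the Whole30-style carve-out; nothing else excluded — valid
E: has honey, so not honey-free — out
F: has fish sauce, so not fish-free; has egg yolk, so not egg-free — no
G: has cod, so not fish-free; has egg yolk, so not egg-free — reject
H: has sherry, so not Whole30-style; has honey, so not honey-free — no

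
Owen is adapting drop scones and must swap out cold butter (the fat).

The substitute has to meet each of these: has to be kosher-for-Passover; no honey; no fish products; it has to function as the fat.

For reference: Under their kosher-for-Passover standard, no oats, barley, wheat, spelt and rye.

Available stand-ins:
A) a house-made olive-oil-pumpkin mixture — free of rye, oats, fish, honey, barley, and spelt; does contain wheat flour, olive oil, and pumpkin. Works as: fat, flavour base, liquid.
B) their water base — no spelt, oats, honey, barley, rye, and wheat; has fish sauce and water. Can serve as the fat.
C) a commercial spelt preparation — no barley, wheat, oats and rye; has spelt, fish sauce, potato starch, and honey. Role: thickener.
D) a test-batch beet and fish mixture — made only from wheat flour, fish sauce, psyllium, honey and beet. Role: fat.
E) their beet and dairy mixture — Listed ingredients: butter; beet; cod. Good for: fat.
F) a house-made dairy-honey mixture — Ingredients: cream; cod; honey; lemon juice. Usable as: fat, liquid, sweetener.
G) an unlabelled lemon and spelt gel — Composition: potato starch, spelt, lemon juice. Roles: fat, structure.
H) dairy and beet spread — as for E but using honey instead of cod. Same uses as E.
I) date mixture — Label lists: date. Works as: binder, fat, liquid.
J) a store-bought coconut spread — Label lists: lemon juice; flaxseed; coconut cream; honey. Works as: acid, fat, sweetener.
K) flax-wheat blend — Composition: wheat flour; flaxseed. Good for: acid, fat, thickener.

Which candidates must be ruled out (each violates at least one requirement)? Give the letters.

A, B, C, D, E, F, G, H, J, K

A: has wheat flour, so not kosher-for-Passover — reject
B: has fish sauce, so not fish-free — out
C: not usable as a fat; has spelt, so not kosher-for-Passover (and 2 more) — out
D: has wheat flour, so not kosher-for-Passover; has fish sauce, so not fish-free (and 1 more) — out
E: has cod, so not fish-free — reject
F: has cod, so not fish-free; has honey, so not honey-free — reject
G: has spelt, so not kosher-for-Passover — no
H: has honey, so not honey-free — no
I: nothing on the exclusion list — keep
J: has honey, so not honey-free — out
K: has wheat flour, so not kosher-for-Passover — out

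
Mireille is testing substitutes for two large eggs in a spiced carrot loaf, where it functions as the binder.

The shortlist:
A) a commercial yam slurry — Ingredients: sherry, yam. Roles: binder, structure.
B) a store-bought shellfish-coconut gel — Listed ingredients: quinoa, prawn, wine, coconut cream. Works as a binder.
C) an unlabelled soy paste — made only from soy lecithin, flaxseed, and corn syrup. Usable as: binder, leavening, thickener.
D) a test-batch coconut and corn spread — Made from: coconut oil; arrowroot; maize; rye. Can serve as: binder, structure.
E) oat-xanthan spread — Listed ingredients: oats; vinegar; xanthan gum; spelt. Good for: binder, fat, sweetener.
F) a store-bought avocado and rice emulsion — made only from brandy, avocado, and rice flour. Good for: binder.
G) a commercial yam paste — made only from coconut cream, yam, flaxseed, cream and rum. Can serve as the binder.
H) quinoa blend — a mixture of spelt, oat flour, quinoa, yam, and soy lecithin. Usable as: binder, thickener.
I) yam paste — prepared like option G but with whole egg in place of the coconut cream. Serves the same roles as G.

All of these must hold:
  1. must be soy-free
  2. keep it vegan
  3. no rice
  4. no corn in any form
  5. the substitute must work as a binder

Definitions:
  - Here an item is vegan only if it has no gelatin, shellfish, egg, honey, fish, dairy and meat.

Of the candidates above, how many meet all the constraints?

2

A: only sherry and yam; none excluded — keep
B: has prawn, so not vegan — no
C: has soy lecithin, so not soy-free; has corn syrup, so not corn-free — out
D: has maize, so not corn-free — no
E: oats and spelt etc. — none of it excluded — valid
F: has rice flour, so not rice-free — reject
G: has cream, so not vegan — no
H: has soy lecithin, so not soy-free — no
I: has cream, so not vegan — out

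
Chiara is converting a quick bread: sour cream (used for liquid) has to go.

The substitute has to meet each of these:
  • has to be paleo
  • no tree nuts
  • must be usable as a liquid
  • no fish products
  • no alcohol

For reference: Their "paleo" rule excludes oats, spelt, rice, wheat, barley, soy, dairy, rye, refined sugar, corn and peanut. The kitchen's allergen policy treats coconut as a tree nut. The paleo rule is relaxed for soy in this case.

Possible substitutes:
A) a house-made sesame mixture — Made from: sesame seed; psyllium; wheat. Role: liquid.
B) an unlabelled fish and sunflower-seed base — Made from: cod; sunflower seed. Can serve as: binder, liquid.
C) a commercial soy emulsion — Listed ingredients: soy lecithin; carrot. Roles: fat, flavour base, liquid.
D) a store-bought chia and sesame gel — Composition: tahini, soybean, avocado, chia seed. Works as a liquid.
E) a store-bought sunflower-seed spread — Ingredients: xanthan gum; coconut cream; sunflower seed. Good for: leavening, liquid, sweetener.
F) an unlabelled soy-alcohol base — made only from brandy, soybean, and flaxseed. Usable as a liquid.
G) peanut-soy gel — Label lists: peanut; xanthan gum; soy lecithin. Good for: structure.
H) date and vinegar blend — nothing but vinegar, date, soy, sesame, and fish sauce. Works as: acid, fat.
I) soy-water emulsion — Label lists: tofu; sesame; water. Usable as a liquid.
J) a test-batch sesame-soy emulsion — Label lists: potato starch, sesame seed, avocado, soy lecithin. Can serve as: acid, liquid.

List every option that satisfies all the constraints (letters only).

C, D, I, J

A: has wheat, so not paleo — out
B: has cod, so not fish-free — reject
C: soy is permitted under the paleo carve-out; nothing else excluded — keep
D: soy is permitted under the paleo carve-out; nothing else excluded — OK
E: has coconut cream, so not tree-nut-free — no
F: has brandy, so not alcohol-free — reject
G: not usable as a liquid; has peanut, so not paleo — reject
H: not usable as a liquid; has fish sauce, so not fish-free — reject
I: soy is permitted under the paleo carve-out; nothing else excluded — OK
J: soy is permitted under the paleo carve-out; nothing else excluded — valid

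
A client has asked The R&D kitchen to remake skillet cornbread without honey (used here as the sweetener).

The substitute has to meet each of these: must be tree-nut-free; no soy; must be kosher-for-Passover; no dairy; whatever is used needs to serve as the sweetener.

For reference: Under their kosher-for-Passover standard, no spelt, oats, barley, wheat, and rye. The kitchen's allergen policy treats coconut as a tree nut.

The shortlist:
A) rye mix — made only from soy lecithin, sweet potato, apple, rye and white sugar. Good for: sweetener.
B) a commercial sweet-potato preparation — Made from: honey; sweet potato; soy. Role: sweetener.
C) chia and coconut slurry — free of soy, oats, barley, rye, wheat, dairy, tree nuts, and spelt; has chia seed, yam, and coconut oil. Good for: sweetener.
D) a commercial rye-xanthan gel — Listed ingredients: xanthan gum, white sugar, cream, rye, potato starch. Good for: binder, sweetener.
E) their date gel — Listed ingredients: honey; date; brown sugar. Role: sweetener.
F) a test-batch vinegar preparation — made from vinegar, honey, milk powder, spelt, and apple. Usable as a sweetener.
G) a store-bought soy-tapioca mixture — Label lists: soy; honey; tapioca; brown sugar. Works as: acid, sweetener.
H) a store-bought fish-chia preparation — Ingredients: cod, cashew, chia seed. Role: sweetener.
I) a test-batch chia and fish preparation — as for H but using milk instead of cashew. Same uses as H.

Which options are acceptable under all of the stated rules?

A: has rye, so not kosher-for-Passover; has soy lecithin, so not soy-free — reject
B: has soy, so not soy-free — reject
C: has coconut oil, so not tree-nut-free — no
D: has rye, so not kosher-for-Passover; has cream, so not dairy-free — out
E: only honey, brown sugar, and date; none excluded — OK
F: has spelt, so not kosher-for-Passover; has milk powder, so not dairy-free — no
G: has soy, so not soy-free — out
H: has cashew, so not tree-nut-free — out
I: has milk, so not dairy-free — no

E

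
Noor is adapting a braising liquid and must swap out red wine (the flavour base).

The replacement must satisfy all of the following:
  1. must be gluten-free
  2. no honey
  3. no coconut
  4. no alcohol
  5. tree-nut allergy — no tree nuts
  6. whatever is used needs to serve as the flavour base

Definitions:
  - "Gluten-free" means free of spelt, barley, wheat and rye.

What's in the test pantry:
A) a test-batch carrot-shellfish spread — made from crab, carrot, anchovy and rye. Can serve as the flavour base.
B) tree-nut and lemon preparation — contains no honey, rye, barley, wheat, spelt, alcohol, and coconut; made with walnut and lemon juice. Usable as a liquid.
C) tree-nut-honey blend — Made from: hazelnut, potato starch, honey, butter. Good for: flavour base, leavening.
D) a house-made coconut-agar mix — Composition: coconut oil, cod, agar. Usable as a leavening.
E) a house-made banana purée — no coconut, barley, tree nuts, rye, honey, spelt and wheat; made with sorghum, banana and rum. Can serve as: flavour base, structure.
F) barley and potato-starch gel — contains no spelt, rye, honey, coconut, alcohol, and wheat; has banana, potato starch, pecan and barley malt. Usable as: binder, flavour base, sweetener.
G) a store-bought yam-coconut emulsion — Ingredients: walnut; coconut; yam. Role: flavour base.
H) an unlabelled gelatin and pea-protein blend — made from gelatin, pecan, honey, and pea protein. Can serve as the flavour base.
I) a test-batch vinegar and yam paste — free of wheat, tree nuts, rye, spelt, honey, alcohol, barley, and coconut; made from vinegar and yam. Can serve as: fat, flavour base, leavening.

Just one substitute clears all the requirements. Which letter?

I

A: has rye, so not gluten-free — out
B: not usable as a flavour base; has walnut, so not tree-nut-free — out
C: has hazelnut, so not tree-nut-free; has honey, so not honey-free — no
D: not usable as a flavour base; has coconut oil, so not coconut-free — out
E: has rum, so not alcohol-free — no
F: has barley malt, so not gluten-free; has pecan, so not tree-nut-free — out
G: has walnut, so not tree-nut-free; has coconut, so not coconut-free — reject
H: has pecan, so not tree-nut-free; has honey, so not honey-free — no
I: no tree nuts, no coconut — keep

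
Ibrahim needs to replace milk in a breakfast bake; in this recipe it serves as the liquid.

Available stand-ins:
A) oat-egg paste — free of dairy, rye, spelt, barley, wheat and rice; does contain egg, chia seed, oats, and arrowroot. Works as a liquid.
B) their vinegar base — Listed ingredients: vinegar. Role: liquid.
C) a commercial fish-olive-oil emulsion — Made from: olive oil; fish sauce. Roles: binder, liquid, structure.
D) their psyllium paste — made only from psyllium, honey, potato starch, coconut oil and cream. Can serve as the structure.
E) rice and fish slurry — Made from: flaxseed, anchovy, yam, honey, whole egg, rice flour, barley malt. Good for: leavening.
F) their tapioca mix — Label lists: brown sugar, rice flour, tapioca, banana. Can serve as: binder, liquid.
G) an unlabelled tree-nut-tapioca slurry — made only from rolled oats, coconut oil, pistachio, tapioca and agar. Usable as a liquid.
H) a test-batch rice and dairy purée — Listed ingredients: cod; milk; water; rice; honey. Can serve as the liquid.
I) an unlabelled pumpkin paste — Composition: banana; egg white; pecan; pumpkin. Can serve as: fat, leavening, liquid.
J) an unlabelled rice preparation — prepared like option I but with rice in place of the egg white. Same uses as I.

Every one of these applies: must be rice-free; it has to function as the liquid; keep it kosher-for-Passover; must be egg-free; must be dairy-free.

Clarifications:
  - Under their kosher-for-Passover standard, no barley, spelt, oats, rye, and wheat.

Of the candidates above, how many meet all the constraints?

2

A: has oats, so not kosher-for-Passover; has egg, so not egg-free — reject
B: all constraints satisfied — OK
C: works as a liquid, kosher-for-Passover, no dairy — OK
D: not usable as a liquid; has cream, so not dairy-free — reject
E: not usable as a liquid; has barley malt, so not kosher-for-Passover (and 2 more) — out
F: has rice flour, so not rice-free — no
G: has rolled oats, so not kosher-for-Passover — no
H: has milk, so not dairy-free; has rice, so not rice-free — out
I: has egg white, so not egg-free — out
J: has rice, so not rice-free — out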